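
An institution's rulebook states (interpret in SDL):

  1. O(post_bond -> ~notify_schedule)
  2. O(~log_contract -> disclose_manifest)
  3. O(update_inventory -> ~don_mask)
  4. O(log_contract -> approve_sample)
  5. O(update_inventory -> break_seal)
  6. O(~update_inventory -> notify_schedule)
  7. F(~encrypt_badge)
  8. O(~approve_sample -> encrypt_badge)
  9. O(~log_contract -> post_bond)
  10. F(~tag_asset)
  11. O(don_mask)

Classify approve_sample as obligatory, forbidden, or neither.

Premise 11 gives O(don_mask).
Premise 3 is O(update_inventory -> ~don_mask); contrapositively O(don_mask -> ~update_inventory). Since O(don_mask) holds, K gives O(~update_inventory).
From O(~update_inventory) and premise 6, O(~update_inventory -> notify_schedule), we obtain O(notify_schedule).
Premise 1, O(post_bond -> ~notify_schedule), contraposes to O(notify_schedule -> ~post_bond); with O(notify_schedule) we get O(~post_bond).
Premise 9 is O(~log_contract -> post_bond); contrapositively O(~post_bond -> log_contract). Since O(~post_bond) holds, K gives O(log_contract).
Premise 4 is O(log_contract -> approve_sample); since O(log_contract), deontic closure gives O(approve_sample).
Premises 2, 5, 7, 8, 10 do not contribute to this derivation.
Hence approve_sample is obligatory.

Obligatory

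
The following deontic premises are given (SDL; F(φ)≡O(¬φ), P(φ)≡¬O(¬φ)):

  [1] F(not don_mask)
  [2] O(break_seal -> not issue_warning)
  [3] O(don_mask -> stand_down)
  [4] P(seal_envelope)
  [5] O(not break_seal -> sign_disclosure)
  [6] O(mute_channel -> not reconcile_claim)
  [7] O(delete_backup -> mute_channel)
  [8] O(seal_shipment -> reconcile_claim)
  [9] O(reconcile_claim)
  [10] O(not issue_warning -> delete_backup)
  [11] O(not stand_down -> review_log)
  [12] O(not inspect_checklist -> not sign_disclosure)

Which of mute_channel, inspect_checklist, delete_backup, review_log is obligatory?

inspect_checklist

From premise 9 we have O(reconcile_claim).
Premise 6, O(mute_channel -> not reconcile_claim), contraposes to O(reconcile_claim -> not mute_channel); with O(reconcile_claim) we get O(not mute_channel).
The contrapositive of premise 7 (O(delete_backup -> mute_channel)) is O(not mute_channel -> not delete_backup), and O(not mute_channel) is already established, so O(not delete_backup).
Premise 10 is O(not issue_warning -> delete_backup); contrapositively O(not delete_backup -> issue_warning). Since O(not delete_backup) holds, K gives O(issue_warning).
The contrapositive of premise 2 (O(break_seal -> not issue_warning)) is O(issue_warning -> not break_seal), and O(issue_warning) is already established, so O(not break_seal).
With premise 5, O(not break_seal -> sign_disclosure), the K-axiom yields O(sign_disclosure).
Premise 12, O(not inspect_checklist -> not sign_disclosure), contraposes to O(sign_disclosure -> inspect_checklist); with O(sign_disclosure) we get O(inspect_checklist).
So O(inspect_checklist) holds — inspect_checklist is obligatory. None of the other listed options is made obligatory by any chain of premises.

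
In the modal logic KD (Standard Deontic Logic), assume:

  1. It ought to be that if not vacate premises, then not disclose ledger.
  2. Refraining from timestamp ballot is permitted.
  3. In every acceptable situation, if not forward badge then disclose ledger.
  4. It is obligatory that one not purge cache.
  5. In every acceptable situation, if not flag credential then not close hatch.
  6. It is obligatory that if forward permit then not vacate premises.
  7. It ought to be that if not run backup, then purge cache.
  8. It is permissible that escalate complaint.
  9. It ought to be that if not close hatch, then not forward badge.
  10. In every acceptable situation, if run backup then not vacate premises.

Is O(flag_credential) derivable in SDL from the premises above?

From premise 4 we have O(¬purge_cache).
The contrapositive of premise 7 (O(¬run_backup → purge_cache)) is O(¬purge_cache → run_backup), and O(¬purge_cache) is already established, so O(run_backup).
From O(run_backup) and premise 10, O(run_backup → ¬vacate_premises), we obtain O(¬vacate_premises).
Applying K to premise 1 (O(¬vacate_premises → ¬disclose_ledger)) and O(¬vacate_premises) yields O(¬disclose_ledger).
The contrapositive of premise 3 (O(¬forward_badge → disclose_ledger)) is O(¬disclose_ledger → forward_badge), and O(¬disclose_ledger) is already established, so O(forward_badge).
Premise 9, O(¬close_hatch → ¬forward_badge), contraposes to O(forward_badge → close_hatch); with O(forward_badge) we get O(close_hatch).
Premise 5 is O(¬flag_credential → ¬close_hatch); contrapositively O(close_hatch → flag_credential). Since O(close_hatch) holds, K gives O(flag_credential).
Premises 2, 6, 8 do not contribute to this derivation.
So O(flag_credential) follows.

Yes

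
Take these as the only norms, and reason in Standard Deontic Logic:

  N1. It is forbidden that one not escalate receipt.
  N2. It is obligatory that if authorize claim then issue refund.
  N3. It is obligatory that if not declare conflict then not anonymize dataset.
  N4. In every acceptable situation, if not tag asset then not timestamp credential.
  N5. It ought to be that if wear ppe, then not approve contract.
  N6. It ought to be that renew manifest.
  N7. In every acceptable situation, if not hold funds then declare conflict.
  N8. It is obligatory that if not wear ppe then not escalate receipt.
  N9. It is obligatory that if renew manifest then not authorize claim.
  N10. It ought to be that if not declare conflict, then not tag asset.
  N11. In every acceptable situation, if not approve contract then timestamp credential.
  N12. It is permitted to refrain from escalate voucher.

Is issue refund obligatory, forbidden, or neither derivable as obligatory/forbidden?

Neither

Premise 2 is O(authorize_claim → issue_refund), but O(authorize_claim) is not derivable from the premises, so it does not yield O(issue_refund).
No premise or chain of K-axiom applications forces O(issue_refund), and none forces O(¬issue_refund). So issue_refund is neither obligatory nor forbidden under these norms.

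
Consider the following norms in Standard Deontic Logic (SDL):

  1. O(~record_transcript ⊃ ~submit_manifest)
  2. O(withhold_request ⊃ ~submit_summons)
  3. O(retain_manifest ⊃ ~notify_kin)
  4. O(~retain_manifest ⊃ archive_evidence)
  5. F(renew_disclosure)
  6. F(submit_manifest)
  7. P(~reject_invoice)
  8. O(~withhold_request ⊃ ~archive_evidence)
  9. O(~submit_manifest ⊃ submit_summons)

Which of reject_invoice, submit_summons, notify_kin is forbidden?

F(submit_manifest) at premise 6 means O(~submit_manifest).
From O(~submit_manifest) and premise 9, O(~submit_manifest ⊃ submit_summons), we obtain O(submit_summons).
Premise 2, O(withhold_request ⊃ ~submit_summons), contraposes to O(submit_summons ⊃ ~withhold_request); with O(submit_summons) we get O(~withhold_request).
From O(~withhold_request) and premise 8, O(~withhold_request ⊃ ~archive_evidence), we obtain O(~archive_evidence).
Premise 4, O(~retain_manifest ⊃ archive_evidence), contraposes to O(~archive_evidence ⊃ retain_manifest); with O(~archive_evidence) we get O(retain_manifest).
Applying K to premise 3 (O(retain_manifest ⊃ ~notify_kin)) and O(retain_manifest) yields O(~notify_kin).
So O(~notify_kin) holds, i.e. notify_kin is forbidden. None of the other listed options is forbidden under the premises.

notify_kin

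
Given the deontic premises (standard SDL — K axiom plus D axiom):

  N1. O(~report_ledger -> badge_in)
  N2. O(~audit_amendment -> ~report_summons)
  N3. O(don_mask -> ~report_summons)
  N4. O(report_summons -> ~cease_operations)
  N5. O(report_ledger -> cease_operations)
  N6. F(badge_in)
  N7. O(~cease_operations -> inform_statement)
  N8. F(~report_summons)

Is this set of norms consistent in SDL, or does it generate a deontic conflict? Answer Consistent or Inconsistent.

Inconsistent

Premise 6 is F(badge_in), i.e. O(~badge_in).
The contrapositive of premise 1 (O(~report_ledger -> badge_in)) is O(~badge_in -> report_ledger), and O(~badge_in) is already established, so O(report_ledger).
Applying K to premise 5 (O(report_ledger -> cease_operations)) and O(report_ledger) yields O(cease_operations).
Premise 4 is O(report_summons -> ~cease_operations); contrapositively O(cease_operations -> ~report_summons). Since O(cease_operations) holds, K gives O(~report_summons).
However, F(~report_summons) at premise 8 amounts to O(report_summons).
We now have both O(~report_summons) and O(report_summons) — report_summons is simultaneously obligatory and forbidden, violating the D-axiom.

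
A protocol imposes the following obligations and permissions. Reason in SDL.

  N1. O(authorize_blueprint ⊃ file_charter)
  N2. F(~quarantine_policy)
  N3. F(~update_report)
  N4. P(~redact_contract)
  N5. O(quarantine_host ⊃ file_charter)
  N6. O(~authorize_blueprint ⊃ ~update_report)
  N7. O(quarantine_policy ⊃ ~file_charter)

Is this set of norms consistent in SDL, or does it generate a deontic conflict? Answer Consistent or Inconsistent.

Premise 3 is F(~update_report), i.e. O(update_report).
Premise 6, O(~authorize_blueprint ⊃ ~update_report), contraposes to O(update_report ⊃ authorize_blueprint); with O(update_report) we get O(authorize_blueprint).
From O(authorize_blueprint) and premise 1, O(authorize_blueprint ⊃ file_charter), we obtain O(file_charter).
Premise 7, O(quarantine_policy ⊃ ~file_charter), contraposes to O(file_charter ⊃ ~quarantine_policy); with O(file_charter) we get O(~quarantine_policy).
Yet premise 2 is F(~quarantine_policy), i.e. O(quarantine_policy).
We now have both O(~quarantine_policy) and O(quarantine_policy) — quarantine_policy is simultaneously obligatory and forbidden, violating the D-axiom.

Inconsistent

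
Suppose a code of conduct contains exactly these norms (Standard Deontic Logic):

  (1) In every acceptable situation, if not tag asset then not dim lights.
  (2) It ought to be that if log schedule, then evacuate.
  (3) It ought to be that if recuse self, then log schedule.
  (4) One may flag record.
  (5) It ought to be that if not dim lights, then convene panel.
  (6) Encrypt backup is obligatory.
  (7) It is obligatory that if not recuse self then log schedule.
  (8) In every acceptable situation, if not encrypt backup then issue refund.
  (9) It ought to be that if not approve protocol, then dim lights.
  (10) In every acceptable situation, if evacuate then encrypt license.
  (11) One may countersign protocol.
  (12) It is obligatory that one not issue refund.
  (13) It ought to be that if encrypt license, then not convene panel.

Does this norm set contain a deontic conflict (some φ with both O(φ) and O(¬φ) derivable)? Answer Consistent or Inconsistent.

Premise 8 is O(¬encrypt_backup → issue_refund), but O(¬encrypt_backup) is not derivable from the premises, so it does not yield O(issue_refund).
So O(issue_refund) is not derivable, and the apparent clash with O(¬issue_refund) does not arise.
A world satisfying every obligation exists (e.g. approve_protocol=false, convene_panel=false, countersign_protocol=false, dim_lights=true, encrypt_backup=true, encrypt_license=true, evacuate=true, flag_record=false, issue_refund=false, log_schedule=true, recuse_self=false, tag_asset=true); no atom is both obligatory and forbidden, so the set is consistent.

Consistent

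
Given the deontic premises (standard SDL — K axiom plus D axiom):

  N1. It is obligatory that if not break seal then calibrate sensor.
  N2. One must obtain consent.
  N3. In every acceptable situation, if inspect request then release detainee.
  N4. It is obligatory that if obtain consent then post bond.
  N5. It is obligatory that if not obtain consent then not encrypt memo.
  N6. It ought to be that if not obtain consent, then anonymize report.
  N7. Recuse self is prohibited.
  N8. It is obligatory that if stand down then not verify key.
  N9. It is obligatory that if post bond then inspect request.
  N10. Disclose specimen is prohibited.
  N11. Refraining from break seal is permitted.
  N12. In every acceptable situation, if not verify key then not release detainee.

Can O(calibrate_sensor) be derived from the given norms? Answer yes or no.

Premise 1 is O(¬break_seal → calibrate_sensor), but O(¬break_seal) is not derivable from the premises (the permission P(¬break_seal) asserts only ¬O(break_seal), not O(¬break_seal)), so it does not yield O(calibrate_sensor).
No other premise forces O(calibrate_sensor). An ideal world satisfying every premise can still have calibrate_sensor false, so O(calibrate_sensor) is not derivable.

No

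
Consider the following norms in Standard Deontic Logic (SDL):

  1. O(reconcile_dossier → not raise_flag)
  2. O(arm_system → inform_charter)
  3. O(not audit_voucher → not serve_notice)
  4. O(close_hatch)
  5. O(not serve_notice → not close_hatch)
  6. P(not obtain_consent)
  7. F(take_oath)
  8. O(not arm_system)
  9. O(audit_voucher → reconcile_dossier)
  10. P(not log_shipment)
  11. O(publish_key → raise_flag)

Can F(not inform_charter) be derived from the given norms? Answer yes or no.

No

Premise 2 is O(arm_system → inform_charter), but O(arm_system) is not derivable from the premises, so it does not yield O(inform_charter).
No other premise forces O(inform_charter). An ideal world satisfying every premise can still have not inform_charter true, so F(not inform_charter) is not derivable.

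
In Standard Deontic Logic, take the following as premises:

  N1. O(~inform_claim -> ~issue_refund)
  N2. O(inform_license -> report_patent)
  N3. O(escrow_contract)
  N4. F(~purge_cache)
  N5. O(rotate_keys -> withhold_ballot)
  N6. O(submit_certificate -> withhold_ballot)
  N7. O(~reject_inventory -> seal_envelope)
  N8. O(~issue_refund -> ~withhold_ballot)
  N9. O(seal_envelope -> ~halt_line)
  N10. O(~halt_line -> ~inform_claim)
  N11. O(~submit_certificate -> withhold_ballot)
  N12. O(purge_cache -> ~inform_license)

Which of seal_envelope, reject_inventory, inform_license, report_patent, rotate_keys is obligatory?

Premises 11 and 6 are O(~submit_certificate -> withhold_ballot) and O(submit_certificate -> withhold_ballot); every ideal world satisfies ~submit_certificate or submit_certificate, so in either case withhold_ballot holds — hence O(withhold_ballot).
Premise 8 is O(~issue_refund -> ~withhold_ballot); contrapositively O(withhold_ballot -> issue_refund). Since O(withhold_ballot) holds, K gives O(issue_refund).
Premise 1 is O(~inform_claim -> ~issue_refund); contrapositively O(issue_refund -> inform_claim). Since O(issue_refund) holds, K gives O(inform_claim).
Premise 10, O(~halt_line -> ~inform_claim), contraposes to O(inform_claim -> halt_line); with O(inform_claim) we get O(halt_line).
The contrapositive of premise 9 (O(seal_envelope -> ~halt_line)) is O(halt_line -> ~seal_envelope), and O(halt_line) is already established, so O(~seal_envelope).
The contrapositive of premise 7 (O(~reject_inventory -> seal_envelope)) is O(~seal_envelope -> reject_inventory), and O(~seal_envelope) is already established, so O(reject_inventory).
So O(reject_inventory) holds — reject_inventory is obligatory. None of the other listed options is made obligatory by any chain of premises.

reject_inventory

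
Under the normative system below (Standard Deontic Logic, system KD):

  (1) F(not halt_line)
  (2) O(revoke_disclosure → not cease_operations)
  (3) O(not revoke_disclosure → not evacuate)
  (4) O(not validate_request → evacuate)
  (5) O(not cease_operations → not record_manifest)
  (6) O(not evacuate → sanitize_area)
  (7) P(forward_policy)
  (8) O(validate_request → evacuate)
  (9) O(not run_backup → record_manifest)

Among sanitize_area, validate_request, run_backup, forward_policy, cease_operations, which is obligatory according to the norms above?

Premises 8 and 4 are O(validate_request → evacuate) and O(not validate_request → evacuate); every ideal world satisfies validate_request or not validate_request, so in either case evacuate holds — hence O(evacuate).
The contrapositive of premise 3 (O(not revoke_disclosure → not evacuate)) is O(evacuate → revoke_disclosure), and O(evacuate) is already established, so O(revoke_disclosure).
Premise 2 is O(revoke_disclosure → not cease_operations); since O(revoke_disclosure), deontic closure gives O(not cease_operations).
Applying K to premise 5 (O(not cease_operations → not record_manifest)) and O(not cease_operations) yields O(not record_manifest).
The contrapositive of premise 9 (O(not run_backup → record_manifest)) is O(not record_manifest → run_backup), and O(not record_manifest) is already established, so O(run_backup).
So O(run_backup) holds — run_backup is obligatory. None of the other listed options is made obligatory by any chain of premises.

run_backup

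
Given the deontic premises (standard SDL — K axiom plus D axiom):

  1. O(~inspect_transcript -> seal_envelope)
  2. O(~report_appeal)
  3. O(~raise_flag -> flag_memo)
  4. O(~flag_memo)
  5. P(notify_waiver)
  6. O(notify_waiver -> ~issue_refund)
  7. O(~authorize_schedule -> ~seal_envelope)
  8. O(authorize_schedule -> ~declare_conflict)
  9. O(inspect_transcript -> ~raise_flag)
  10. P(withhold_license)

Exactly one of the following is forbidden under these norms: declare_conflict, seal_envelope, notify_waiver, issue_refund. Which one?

declare_conflict

Premise 4 states O(~flag_memo) outright.
The contrapositive of premise 3 (O(~raise_flag -> flag_memo)) is O(~flag_memo -> raise_flag), and O(~flag_memo) is already established, so O(raise_flag).
Premise 9 is O(inspect_transcript -> ~raise_flag); contrapositively O(raise_flag -> ~inspect_transcript). Since O(raise_flag) holds, K gives O(~inspect_transcript).
Premise 1 is O(~inspect_transcript -> seal_envelope); since O(~inspect_transcript), deontic closure gives O(seal_envelope).
The contrapositive of premise 7 (O(~authorize_schedule -> ~seal_envelope)) is O(seal_envelope -> authorize_schedule), and O(seal_envelope) is already established, so O(authorize_schedule).
Premise 8 is O(authorize_schedule -> ~declare_conflict); since O(authorize_schedule), deontic closure gives O(~declare_conflict).
So O(~declare_conflict) holds, i.e. declare_conflict is forbidden. None of the other listed options is forbidden under the premises.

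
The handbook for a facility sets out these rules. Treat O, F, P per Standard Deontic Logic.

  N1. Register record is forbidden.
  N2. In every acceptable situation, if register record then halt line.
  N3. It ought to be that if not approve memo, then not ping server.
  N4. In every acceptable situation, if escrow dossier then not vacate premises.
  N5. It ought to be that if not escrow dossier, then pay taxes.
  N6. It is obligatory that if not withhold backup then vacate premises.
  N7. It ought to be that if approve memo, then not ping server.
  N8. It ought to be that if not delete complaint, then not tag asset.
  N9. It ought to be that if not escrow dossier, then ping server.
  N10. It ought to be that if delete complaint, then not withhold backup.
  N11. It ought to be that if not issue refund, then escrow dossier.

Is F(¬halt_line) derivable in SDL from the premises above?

Premise 2 is O(register_record → halt_line), but O(register_record) is not derivable from the premises, so it does not yield O(halt_line).
No other premise forces O(halt_line). An ideal world satisfying every premise can still have ¬halt_line true, so F(¬halt_line) is not derivable.

No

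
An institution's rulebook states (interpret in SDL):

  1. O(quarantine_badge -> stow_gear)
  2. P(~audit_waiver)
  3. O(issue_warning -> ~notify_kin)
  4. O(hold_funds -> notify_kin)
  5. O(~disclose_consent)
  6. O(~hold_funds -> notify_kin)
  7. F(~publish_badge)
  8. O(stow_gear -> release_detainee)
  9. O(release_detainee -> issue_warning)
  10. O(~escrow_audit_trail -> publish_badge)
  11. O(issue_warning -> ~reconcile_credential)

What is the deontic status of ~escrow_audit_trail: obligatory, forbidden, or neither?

Premise 10 is O(~escrow_audit_trail -> publish_badge); even if O(publish_badge) held, inferring O(~escrow_audit_trail) would be affirming the consequent — invalid.
No premise or chain of K-axiom applications forces O(~escrow_audit_trail), and none forces O(escrow_audit_trail). So ~escrow_audit_trail is neither obligatory nor forbidden under these norms.

Neither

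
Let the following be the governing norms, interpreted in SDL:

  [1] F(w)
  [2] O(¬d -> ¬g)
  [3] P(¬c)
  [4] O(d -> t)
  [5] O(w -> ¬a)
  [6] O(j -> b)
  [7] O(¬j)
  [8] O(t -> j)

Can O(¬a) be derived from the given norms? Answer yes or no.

No

Premise 5 is O(w -> ¬a), but O(w) is not derivable from the premises, so it does not yield O(¬a).
No other premise forces O(¬a). An ideal world satisfying every premise can still have ¬a false, so O(¬a) is not derivable.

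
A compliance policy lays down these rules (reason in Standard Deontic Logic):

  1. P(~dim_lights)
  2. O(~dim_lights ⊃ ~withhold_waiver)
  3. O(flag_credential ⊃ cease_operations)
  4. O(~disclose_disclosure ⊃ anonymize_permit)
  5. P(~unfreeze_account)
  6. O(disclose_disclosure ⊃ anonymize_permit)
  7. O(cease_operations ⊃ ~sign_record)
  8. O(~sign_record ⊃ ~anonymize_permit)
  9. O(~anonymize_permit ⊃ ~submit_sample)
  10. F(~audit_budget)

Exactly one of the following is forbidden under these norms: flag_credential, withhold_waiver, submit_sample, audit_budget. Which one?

Premises 6 and 4 cover both cases: O(disclose_disclosure ⊃ anonymize_permit) and O(~disclose_disclosure ⊃ anonymize_permit). Since disclose_disclosure ∨ ~disclose_disclosure is a tautology, O(anonymize_permit) follows.
Premise 8 is O(~sign_record ⊃ ~anonymize_permit); contrapositively O(anonymize_permit ⊃ sign_record). Since O(anonymize_permit) holds, K gives O(sign_record).
The contrapositive of premise 7 (O(cease_operations ⊃ ~sign_record)) is O(sign_record ⊃ ~cease_operations), and O(sign_record) is already established, so O(~cease_operations).
The contrapositive of premise 3 (O(flag_credential ⊃ cease_operations)) is O(~cease_operations ⊃ ~flag_credential), and O(~cease_operations) is already established, so O(~flag_credential).
So O(~flag_credential) holds, i.e. flag_credential is forbidden. None of the other listed options is forbidden under the premises.

flag_credential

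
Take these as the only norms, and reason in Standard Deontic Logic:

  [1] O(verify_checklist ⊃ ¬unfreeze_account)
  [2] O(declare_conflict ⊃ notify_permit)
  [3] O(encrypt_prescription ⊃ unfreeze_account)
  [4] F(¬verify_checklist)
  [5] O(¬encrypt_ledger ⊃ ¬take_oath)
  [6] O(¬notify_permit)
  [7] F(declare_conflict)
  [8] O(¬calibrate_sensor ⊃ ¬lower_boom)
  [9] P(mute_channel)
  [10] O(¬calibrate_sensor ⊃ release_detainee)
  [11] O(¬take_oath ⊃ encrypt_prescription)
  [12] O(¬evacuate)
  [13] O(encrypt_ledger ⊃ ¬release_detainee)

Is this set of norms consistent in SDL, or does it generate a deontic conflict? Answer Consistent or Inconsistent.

Consistent

Premise 2 is O(declare_conflict ⊃ notify_permit), but O(declare_conflict) is not derivable from the premises, so it does not yield O(notify_permit).
So O(notify_permit) is not derivable, and the apparent clash with O(¬notify_permit) does not arise.
A world satisfying every obligation exists (e.g. calibrate_sensor=true, declare_conflict=false, encrypt_ledger=true, encrypt_prescription=false, evacuate=false, lower_boom=false, mute_channel=false, notify_permit=false, release_detainee=false, take_oath=true, unfreeze_account=false, verify_checklist=true); no atom is both obligatory and forbidden, so the set is consistent.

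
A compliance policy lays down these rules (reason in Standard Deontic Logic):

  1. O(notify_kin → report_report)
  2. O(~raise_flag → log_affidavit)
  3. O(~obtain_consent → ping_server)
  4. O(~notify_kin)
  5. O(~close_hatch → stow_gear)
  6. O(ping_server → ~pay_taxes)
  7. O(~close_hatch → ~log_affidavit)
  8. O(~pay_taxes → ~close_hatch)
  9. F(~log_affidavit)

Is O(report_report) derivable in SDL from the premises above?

Premise 1 is O(notify_kin → report_report), but O(notify_kin) is not derivable from the premises, so it does not yield O(report_report).
No other premise forces O(report_report). An ideal world satisfying every premise can still have report_report false, so O(report_report) is not derivable.

No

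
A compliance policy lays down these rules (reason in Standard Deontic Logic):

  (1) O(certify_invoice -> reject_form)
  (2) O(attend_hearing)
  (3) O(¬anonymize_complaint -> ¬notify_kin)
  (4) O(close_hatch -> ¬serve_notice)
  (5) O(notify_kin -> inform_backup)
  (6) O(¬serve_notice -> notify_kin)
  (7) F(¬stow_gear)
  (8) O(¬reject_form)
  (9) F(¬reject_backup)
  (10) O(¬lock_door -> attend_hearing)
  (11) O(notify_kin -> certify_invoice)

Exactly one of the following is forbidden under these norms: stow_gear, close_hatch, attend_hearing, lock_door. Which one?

From premise 8 we have O(¬reject_form).
The contrapositive of premise 1 (O(certify_invoice -> reject_form)) is O(¬reject_form -> ¬certify_invoice), and O(¬reject_form) is already established, so O(¬certify_invoice).
Premise 11 is O(notify_kin -> certify_invoice); contrapositively O(¬certify_invoice -> ¬notify_kin). Since O(¬certify_invoice) holds, K gives O(¬notify_kin).
Premise 6, O(¬serve_notice -> notify_kin), contraposes to O(¬notify_kin -> serve_notice); with O(¬notify_kin) we get O(serve_notice).
Premise 4 is O(close_hatch -> ¬serve_notice); contrapositively O(serve_notice -> ¬close_hatch). Since O(serve_notice) holds, K gives O(¬close_hatch).
So O(¬close_hatch) holds, i.e. close_hatch is forbidden. None of the other listed options is forbidden under the premises.

close_hatch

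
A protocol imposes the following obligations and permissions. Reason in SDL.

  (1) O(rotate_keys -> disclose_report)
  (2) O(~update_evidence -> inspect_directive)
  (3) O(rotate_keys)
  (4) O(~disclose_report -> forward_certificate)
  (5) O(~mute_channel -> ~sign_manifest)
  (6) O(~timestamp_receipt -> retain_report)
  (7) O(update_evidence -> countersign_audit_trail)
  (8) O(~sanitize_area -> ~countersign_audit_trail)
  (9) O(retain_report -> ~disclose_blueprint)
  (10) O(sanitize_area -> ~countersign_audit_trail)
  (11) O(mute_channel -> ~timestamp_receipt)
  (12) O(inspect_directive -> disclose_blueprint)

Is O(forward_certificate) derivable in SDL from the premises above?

No

Premise 4 is O(~disclose_report -> forward_certificate), but O(~disclose_report) is not derivable from the premises, so it does not yield O(forward_certificate).
No other premise forces O(forward_certificate). An ideal world satisfying every premise can still have forward_certificate false, so O(forward_certificate) is not derivable.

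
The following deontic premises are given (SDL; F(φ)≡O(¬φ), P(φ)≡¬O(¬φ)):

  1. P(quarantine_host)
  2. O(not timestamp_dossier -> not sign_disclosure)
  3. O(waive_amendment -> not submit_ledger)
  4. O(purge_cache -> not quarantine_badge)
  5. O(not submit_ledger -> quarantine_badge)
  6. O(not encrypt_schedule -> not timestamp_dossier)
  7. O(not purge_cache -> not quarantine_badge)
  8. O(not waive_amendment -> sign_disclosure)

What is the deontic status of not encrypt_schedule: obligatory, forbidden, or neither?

Forbidden

Premises 7 and 4 cover both cases: O(not purge_cache -> not quarantine_badge) and O(purge_cache -> not quarantine_badge). Since not purge_cache ∨ purge_cache is a tautology, O(not quarantine_badge) follows.
Premise 5, O(not submit_ledger -> quarantine_badge), contraposes to O(not quarantine_badge -> submit_ledger); with O(not quarantine_badge) we get O(submit_ledger).
The contrapositive of premise 3 (O(waive_amendment -> not submit_ledger)) is O(submit_ledger -> not waive_amendment), and O(submit_ledger) is already established, so O(not waive_amendment).
Applying K to premise 8 (O(not waive_amendment -> sign_disclosure)) and O(not waive_amendment) yields O(sign_disclosure).
Premise 2 is O(not timestamp_dossier -> not sign_disclosure); contrapositively O(sign_disclosure -> timestamp_dossier). Since O(sign_disclosure) holds, K gives O(timestamp_dossier).
Premise 6 is O(not encrypt_schedule -> not timestamp_dossier); contrapositively O(timestamp_dossier -> encrypt_schedule). Since O(timestamp_dossier) holds, K gives O(encrypt_schedule).
Premise 1 does not contribute to this derivation.
Thus O(encrypt_schedule), which is F(not encrypt_schedule): not encrypt_schedule is forbidden.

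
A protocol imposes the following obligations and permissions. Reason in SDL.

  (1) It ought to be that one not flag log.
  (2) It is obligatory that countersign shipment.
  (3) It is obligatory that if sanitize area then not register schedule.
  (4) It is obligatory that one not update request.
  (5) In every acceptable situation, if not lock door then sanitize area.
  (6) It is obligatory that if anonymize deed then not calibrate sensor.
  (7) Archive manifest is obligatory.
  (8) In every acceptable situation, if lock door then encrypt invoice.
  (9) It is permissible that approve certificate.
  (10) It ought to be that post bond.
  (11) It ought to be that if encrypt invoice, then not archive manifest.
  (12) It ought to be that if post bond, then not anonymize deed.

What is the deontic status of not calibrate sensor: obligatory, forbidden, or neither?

Neither

Premise 6 is O(anonymize_deed → ¬calibrate_sensor), but O(anonymize_deed) is not derivable from the premises, so it does not yield O(¬calibrate_sensor).
No premise or chain of K-axiom applications forces O(¬calibrate_sensor), and none forces O(calibrate_sensor). So ¬calibrate_sensor is neither obligatory nor forbidden under these norms.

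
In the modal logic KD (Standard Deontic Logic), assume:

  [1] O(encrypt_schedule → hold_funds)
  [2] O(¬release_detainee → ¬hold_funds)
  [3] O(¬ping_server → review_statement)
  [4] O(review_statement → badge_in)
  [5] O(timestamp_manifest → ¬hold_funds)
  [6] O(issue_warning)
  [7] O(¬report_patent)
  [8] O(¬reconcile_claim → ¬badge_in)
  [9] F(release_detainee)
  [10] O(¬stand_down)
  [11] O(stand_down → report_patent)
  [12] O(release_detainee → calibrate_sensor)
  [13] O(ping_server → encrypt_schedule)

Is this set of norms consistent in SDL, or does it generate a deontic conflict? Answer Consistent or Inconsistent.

Premise 11 is O(stand_down → report_patent), but O(stand_down) is not derivable from the premises, so it does not yield O(report_patent).
So O(report_patent) is not derivable, and the apparent clash with O(¬report_patent) does not arise.
A world satisfying every obligation exists (e.g. badge_in=true, calibrate_sensor=false, encrypt_schedule=false, hold_funds=false, issue_warning=true, ping_server=false, reconcile_claim=true, release_detainee=false, report_patent=false, review_statement=true, stand_down=false, timestamp_manifest=false); no atom is both obligatory and forbidden, so the set is consistent.

Consistent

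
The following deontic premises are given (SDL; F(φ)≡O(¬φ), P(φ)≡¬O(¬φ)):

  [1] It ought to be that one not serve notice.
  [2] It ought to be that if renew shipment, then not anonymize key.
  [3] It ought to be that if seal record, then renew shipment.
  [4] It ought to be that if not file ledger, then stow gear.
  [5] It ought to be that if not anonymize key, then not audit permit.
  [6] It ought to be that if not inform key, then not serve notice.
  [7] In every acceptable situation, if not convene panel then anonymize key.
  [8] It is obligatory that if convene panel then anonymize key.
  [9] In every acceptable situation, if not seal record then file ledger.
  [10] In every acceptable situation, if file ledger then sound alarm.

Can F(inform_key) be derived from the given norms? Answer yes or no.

No

Premise 6 is O(¬inform_key → ¬serve_notice); even if O(¬serve_notice) held, inferring O(¬inform_key) would be affirming the consequent — invalid.
No other premise forces O(¬inform_key). An ideal world satisfying every premise can still have inform_key true, so F(inform_key) is not derivable.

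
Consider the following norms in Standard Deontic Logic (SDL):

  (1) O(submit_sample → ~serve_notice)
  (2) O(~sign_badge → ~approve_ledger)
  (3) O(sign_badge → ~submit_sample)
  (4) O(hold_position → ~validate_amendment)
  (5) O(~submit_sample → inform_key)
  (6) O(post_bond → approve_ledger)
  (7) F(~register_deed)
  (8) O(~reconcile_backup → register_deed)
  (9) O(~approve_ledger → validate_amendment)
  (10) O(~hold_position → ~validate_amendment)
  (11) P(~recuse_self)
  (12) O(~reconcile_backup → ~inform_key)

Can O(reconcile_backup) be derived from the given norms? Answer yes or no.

Yes

By case analysis on hold_position: premise 4 gives O(hold_position → ~validate_amendment) and premise 10 gives O(~hold_position → ~validate_amendment), so O(~validate_amendment) either way.
The contrapositive of premise 9 (O(~approve_ledger → validate_amendment)) is O(~validate_amendment → approve_ledger), and O(~validate_amendment) is already established, so O(approve_ledger).
The contrapositive of premise 2 (O(~sign_badge → ~approve_ledger)) is O(approve_ledger → sign_badge), and O(approve_ledger) is already established, so O(sign_badge).
Premise 3 is O(sign_badge → ~submit_sample); since O(sign_badge), deontic closure gives O(~submit_sample).
From O(~submit_sample) and premise 5, O(~submit_sample → inform_key), we obtain O(inform_key).
Premise 12 is O(~reconcile_backup → ~inform_key); contrapositively O(inform_key → reconcile_backup). Since O(inform_key) holds, K gives O(reconcile_backup).
Premises 1, 6, 7, 8, 11 do not contribute to this derivation.
So O(reconcile_backup) follows.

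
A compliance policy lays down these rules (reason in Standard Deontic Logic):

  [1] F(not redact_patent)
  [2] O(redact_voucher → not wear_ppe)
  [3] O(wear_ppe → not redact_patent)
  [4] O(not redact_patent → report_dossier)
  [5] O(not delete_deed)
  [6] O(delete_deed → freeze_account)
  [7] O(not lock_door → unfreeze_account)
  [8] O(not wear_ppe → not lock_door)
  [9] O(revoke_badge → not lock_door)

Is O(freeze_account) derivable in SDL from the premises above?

No

Premise 6 is O(delete_deed → freeze_account), but O(delete_deed) is not derivable from the premises, so it does not yield O(freeze_account).
No other premise forces O(freeze_account). An ideal world satisfying every premise can still have freeze_account false, so O(freeze_account) is not derivable.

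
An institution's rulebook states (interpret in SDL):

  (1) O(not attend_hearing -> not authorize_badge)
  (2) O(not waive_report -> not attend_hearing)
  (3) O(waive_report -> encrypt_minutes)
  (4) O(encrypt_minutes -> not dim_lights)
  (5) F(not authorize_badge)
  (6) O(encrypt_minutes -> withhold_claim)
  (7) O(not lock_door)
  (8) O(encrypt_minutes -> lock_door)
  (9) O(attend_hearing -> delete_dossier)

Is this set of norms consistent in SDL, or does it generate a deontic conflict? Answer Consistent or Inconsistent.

Premise 7 states O(not lock_door) outright.
Premise 8 is O(encrypt_minutes -> lock_door); contrapositively O(not lock_door -> not encrypt_minutes). Since O(not lock_door) holds, K gives O(not encrypt_minutes).
The contrapositive of premise 3 (O(waive_report -> encrypt_minutes)) is O(not encrypt_minutes -> not waive_report), and O(not encrypt_minutes) is already established, so O(not waive_report).
Applying K to premise 2 (O(not waive_report -> not attend_hearing)) and O(not waive_report) yields O(not attend_hearing).
With premise 1, O(not attend_hearing -> not authorize_badge), the K-axiom yields O(not authorize_badge).
Yet premise 5 is F(not authorize_badge), i.e. O(authorize_badge).
We now have both O(not authorize_badge) and O(authorize_badge) — authorize_badge is simultaneously obligatory and forbidden, violating the D-axiom.

Inconsistent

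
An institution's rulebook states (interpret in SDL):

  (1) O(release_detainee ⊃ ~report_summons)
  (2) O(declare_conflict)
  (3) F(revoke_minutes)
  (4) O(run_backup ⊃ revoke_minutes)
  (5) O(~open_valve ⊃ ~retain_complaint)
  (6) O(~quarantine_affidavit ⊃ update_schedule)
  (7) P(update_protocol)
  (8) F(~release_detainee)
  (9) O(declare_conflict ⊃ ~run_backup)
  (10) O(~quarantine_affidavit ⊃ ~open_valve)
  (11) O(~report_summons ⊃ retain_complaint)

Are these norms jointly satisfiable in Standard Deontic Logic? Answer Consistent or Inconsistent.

Consistent

Premise 4 is O(run_backup ⊃ revoke_minutes), but O(run_backup) is not derivable from the premises, so it does not yield O(revoke_minutes).
So O(revoke_minutes) is not derivable, and the apparent clash with O(~revoke_minutes) does not arise.
A world satisfying every obligation exists (e.g. declare_conflict=true, open_valve=true, quarantine_affidavit=true, release_detainee=true, report_summons=false, retain_complaint=true, revoke_minutes=false, run_backup=false, update_protocol=false, update_schedule=false); no atom is both obligatory and forbidden, so the set is consistent.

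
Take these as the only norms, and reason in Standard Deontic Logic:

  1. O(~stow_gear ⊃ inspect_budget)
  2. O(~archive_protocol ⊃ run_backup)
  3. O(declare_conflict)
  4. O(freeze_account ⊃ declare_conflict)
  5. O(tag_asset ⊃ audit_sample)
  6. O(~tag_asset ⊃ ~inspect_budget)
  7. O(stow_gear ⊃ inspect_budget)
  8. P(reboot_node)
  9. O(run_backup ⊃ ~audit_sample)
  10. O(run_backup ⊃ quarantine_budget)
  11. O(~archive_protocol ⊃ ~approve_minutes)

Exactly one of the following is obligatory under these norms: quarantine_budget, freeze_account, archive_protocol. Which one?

Premises 1 and 7 cover both cases: O(~stow_gear ⊃ inspect_budget) and O(stow_gear ⊃ inspect_budget). Since ~stow_gear ∨ stow_gear is a tautology, O(inspect_budget) follows.
The contrapositive of premise 6 (O(~tag_asset ⊃ ~inspect_budget)) is O(inspect_budget ⊃ tag_asset), and O(inspect_budget) is already established, so O(tag_asset).
From O(tag_asset) and premise 5, O(tag_asset ⊃ audit_sample), we obtain O(audit_sample).
Premise 9, O(run_backup ⊃ ~audit_sample), contraposes to O(audit_sample ⊃ ~run_backup); with O(audit_sample) we get O(~run_backup).
The contrapositive of premise 2 (O(~archive_protocol ⊃ run_backup)) is O(~run_backup ⊃ archive_protocol), and O(~run_backup) is already established, so O(archive_protocol).
So O(archive_protocol) holds — archive_protocol is obligatory. None of the other listed options is made obligatory by any chain of premises.

archive_protocol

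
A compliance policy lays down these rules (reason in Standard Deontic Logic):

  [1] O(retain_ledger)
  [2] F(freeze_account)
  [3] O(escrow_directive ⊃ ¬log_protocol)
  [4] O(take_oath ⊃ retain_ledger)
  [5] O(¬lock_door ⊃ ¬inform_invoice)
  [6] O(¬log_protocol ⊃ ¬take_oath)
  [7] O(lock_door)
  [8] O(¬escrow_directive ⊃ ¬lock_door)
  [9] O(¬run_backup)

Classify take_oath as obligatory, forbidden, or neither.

Premise 7 states O(lock_door) outright.
Premise 8, O(¬escrow_directive ⊃ ¬lock_door), contraposes to O(lock_door ⊃ escrow_directive); with O(lock_door) we get O(escrow_directive).
With premise 3, O(escrow_directive ⊃ ¬log_protocol), the K-axiom yields O(¬log_protocol).
From O(¬log_protocol) and premise 6, O(¬log_protocol ⊃ ¬take_oath), we obtain O(¬take_oath).
Premises 1, 2, 4, 5, 9 do not contribute to this derivation.
Thus O(¬take_oath), which is F(take_oath): take_oath is forbidden.

Forbidden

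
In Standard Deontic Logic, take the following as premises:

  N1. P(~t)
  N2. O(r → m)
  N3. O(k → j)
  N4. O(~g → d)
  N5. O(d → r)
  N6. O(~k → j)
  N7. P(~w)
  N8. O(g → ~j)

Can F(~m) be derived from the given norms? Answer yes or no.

Yes

Premises 6 and 3 cover both cases: O(~k → j) and O(k → j). Since ~k ∨ k is a tautology, O(j) follows.
The contrapositive of premise 8 (O(g → ~j)) is O(j → ~g), and O(j) is already established, so O(~g).
From O(~g) and premise 4, O(~g → d), we obtain O(d).
Applying K to premise 5 (O(d → r)) and O(d) yields O(r).
Applying K to premise 2 (O(r → m)) and O(r) yields O(m).
Premises 1, 7 do not contribute to this derivation.
So O(m) holds, i.e. F(~m). The claim follows.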